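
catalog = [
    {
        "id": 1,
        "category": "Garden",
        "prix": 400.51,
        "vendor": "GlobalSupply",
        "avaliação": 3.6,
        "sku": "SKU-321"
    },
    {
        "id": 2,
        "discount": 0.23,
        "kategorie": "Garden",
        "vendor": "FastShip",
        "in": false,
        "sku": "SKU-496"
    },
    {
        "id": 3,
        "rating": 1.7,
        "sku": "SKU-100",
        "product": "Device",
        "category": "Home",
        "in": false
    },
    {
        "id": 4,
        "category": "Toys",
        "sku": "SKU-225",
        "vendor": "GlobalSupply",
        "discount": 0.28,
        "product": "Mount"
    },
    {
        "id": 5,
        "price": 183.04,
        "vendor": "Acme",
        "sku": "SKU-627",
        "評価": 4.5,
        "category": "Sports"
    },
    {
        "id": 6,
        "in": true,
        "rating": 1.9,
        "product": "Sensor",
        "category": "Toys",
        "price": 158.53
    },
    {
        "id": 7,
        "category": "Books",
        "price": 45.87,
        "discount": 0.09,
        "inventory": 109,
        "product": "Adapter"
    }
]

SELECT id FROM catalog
[1, 2, 3, 4, 5, 6, 7]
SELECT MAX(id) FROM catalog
7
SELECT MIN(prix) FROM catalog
400.51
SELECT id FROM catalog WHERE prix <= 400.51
[1]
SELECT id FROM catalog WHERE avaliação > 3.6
[]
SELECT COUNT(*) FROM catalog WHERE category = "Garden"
1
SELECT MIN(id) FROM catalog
1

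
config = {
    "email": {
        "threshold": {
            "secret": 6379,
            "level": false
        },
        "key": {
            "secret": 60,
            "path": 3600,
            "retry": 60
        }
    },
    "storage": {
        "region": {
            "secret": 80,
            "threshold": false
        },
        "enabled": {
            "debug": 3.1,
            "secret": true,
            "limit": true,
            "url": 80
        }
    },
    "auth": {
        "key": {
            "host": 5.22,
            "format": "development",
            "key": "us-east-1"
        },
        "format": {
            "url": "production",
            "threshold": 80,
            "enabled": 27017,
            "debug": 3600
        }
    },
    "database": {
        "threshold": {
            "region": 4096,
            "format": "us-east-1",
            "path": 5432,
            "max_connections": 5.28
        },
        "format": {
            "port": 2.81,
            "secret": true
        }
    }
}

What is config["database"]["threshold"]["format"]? "us-east-1"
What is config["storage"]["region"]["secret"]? 80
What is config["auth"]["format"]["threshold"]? 80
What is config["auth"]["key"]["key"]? "us-east-1"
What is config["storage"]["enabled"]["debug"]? 3.1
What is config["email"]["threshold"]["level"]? False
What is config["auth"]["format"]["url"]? "production"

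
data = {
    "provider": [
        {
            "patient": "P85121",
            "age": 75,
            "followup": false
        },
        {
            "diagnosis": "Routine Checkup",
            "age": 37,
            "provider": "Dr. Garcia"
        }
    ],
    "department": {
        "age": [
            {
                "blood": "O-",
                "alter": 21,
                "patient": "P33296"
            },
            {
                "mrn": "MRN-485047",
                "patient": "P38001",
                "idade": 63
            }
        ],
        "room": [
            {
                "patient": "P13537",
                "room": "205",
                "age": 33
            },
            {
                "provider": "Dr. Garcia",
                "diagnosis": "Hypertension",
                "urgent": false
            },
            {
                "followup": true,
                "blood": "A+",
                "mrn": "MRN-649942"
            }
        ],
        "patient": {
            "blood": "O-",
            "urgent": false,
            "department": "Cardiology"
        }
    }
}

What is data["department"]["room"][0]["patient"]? "P13537"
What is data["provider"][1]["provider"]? "Dr. Garcia"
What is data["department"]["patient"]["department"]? "Cardiology"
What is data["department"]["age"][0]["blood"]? "O-"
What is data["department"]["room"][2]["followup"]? True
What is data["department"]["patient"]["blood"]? "O-"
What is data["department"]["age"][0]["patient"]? "P33296"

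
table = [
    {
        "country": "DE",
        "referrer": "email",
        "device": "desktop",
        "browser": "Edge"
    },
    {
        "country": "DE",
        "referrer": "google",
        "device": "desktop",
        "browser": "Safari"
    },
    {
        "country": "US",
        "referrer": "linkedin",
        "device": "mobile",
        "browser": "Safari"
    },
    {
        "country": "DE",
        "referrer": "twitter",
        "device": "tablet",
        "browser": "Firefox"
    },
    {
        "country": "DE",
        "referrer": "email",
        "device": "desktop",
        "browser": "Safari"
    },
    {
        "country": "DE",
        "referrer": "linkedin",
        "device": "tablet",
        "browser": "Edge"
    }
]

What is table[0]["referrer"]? "email"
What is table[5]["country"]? "DE"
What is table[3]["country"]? "DE"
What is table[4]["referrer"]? "email"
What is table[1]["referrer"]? "google"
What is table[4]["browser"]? "Safari"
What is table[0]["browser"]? "Edge"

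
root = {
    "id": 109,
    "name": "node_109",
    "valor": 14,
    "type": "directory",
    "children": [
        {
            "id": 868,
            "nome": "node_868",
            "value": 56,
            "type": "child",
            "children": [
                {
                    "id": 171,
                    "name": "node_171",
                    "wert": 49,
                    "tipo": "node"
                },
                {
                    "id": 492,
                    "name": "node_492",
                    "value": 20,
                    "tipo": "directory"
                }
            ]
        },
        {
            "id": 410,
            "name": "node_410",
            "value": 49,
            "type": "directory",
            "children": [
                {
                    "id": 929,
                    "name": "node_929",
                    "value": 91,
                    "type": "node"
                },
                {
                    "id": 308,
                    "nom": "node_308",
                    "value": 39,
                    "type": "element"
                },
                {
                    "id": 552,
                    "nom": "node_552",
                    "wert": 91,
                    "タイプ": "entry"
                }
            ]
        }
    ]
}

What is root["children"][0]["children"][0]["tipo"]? "node"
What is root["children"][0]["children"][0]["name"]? "node_171"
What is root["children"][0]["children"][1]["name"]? "node_492"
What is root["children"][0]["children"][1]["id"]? 492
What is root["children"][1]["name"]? "node_410"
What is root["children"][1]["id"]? 410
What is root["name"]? "node_109"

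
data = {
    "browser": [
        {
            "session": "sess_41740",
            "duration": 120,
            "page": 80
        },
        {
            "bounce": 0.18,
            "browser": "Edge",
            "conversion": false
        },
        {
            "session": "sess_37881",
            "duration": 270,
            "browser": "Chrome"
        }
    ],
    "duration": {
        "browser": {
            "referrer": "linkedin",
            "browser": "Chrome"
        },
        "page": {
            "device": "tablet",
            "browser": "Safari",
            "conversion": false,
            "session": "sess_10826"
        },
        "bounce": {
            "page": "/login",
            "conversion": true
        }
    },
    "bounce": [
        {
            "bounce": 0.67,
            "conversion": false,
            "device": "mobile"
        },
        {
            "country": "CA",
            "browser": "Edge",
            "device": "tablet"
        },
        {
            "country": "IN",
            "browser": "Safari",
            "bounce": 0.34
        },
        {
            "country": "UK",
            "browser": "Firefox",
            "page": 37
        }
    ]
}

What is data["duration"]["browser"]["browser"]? "Chrome"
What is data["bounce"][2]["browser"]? "Safari"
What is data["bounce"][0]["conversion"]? False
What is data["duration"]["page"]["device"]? "tablet"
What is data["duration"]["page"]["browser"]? "Safari"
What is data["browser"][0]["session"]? "sess_41740"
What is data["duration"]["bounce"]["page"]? "/login"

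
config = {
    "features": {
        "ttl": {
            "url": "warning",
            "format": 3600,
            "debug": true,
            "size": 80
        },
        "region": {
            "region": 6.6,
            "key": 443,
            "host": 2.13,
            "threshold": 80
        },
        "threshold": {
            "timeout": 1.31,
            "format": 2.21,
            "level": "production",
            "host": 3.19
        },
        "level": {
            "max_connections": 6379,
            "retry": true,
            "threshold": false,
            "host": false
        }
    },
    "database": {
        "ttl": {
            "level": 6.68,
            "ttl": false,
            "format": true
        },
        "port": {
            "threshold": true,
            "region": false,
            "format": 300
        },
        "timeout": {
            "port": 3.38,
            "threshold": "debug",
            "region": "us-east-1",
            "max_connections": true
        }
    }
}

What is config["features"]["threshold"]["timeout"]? 1.31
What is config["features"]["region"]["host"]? 2.13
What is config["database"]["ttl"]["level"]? 6.68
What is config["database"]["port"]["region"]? False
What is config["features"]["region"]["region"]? 6.6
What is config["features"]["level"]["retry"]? True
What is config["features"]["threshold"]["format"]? 2.21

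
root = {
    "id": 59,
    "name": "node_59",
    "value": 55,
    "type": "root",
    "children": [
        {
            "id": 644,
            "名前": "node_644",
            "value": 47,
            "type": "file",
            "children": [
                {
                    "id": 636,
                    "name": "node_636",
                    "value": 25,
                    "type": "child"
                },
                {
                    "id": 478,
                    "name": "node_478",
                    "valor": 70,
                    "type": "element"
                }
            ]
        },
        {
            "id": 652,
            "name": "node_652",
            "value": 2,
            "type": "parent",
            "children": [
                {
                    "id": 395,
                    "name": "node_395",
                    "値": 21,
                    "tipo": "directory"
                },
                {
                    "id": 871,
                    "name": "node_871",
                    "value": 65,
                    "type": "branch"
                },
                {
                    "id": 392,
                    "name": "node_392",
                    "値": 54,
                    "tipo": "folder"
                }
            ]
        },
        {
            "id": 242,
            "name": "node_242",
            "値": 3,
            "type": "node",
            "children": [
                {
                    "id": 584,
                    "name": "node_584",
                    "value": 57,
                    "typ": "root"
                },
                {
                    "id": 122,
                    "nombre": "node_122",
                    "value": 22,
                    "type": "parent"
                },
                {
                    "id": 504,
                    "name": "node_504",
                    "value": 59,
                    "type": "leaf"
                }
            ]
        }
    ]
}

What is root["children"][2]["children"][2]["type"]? "leaf"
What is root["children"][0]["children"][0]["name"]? "node_636"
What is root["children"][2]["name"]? "node_242"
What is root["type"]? "root"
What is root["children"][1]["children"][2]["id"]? 392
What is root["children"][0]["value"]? 47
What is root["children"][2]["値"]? 3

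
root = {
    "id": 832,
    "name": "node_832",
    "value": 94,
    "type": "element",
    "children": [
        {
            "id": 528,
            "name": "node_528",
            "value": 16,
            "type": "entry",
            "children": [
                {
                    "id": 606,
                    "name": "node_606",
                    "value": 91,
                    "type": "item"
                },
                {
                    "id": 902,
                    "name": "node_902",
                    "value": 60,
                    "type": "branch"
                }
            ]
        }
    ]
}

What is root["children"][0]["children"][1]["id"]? 902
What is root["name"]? "node_832"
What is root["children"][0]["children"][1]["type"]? "branch"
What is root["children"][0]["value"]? 16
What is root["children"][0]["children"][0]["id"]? 606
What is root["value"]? 94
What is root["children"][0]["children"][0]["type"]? "item"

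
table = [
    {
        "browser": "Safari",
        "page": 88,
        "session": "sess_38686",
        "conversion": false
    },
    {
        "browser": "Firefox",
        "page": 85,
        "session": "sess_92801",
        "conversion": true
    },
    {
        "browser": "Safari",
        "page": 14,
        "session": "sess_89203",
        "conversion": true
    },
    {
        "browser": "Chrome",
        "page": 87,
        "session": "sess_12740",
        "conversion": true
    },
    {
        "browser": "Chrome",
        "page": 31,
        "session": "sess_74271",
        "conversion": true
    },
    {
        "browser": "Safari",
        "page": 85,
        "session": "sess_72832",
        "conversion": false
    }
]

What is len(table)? 6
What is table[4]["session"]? "sess_74271"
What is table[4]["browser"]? "Chrome"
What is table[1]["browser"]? "Firefox"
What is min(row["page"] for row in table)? 14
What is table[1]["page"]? 85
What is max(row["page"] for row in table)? 88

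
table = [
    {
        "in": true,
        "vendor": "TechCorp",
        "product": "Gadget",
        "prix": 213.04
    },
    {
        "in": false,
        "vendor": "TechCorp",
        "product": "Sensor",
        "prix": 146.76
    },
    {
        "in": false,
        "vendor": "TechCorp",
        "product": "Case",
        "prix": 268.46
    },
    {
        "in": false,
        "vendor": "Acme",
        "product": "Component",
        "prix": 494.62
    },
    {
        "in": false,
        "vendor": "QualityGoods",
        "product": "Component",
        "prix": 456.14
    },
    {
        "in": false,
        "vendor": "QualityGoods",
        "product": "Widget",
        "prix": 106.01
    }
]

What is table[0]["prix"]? 213.04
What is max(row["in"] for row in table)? True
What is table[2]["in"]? False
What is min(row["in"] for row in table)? False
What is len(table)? 6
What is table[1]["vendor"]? "TechCorp"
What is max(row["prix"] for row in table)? 494.62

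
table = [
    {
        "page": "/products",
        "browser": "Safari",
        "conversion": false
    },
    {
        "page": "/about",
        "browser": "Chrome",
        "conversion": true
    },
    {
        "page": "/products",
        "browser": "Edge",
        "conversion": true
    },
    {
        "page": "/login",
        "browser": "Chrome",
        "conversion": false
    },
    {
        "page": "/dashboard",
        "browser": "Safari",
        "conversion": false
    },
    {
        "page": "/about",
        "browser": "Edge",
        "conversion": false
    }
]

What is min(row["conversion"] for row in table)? False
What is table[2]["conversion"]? True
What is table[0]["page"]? "/products"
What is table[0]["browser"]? "Safari"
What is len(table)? 6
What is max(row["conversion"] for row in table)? True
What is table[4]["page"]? "/dashboard"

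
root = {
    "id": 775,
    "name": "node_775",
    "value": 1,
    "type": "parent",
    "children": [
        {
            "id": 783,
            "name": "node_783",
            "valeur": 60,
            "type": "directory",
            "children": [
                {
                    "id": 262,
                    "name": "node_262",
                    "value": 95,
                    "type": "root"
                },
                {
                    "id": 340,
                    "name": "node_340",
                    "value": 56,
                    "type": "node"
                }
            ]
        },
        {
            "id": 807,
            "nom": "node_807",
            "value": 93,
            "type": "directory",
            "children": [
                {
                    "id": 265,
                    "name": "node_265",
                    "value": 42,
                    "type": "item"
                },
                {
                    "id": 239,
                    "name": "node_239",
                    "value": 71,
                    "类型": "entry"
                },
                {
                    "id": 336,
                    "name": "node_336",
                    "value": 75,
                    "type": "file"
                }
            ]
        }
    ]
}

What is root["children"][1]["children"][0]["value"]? 42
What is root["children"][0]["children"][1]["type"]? "node"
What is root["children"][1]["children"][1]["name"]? "node_239"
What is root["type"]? "parent"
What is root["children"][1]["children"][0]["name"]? "node_265"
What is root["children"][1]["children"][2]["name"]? "node_336"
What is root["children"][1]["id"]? 807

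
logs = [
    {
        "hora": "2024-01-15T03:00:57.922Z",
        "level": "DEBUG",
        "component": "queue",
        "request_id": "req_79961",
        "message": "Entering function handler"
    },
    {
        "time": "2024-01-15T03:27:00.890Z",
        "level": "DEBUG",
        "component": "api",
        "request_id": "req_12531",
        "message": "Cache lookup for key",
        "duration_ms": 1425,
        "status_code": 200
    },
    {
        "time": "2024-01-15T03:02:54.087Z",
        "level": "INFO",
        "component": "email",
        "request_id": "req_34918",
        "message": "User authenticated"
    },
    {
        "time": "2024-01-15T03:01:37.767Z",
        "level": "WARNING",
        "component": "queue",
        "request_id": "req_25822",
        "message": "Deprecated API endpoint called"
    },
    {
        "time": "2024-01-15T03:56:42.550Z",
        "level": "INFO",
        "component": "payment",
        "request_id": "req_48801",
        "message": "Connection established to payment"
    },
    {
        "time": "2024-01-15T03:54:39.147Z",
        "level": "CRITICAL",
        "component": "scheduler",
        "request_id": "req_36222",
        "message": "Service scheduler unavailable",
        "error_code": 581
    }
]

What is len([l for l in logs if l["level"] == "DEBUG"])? 2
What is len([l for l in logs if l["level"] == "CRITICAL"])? 1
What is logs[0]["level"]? "DEBUG"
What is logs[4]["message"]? "Connection established to payment"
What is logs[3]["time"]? "2024-01-15T03:01:37.767Z"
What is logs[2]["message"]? "User authenticated"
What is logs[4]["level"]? "INFO"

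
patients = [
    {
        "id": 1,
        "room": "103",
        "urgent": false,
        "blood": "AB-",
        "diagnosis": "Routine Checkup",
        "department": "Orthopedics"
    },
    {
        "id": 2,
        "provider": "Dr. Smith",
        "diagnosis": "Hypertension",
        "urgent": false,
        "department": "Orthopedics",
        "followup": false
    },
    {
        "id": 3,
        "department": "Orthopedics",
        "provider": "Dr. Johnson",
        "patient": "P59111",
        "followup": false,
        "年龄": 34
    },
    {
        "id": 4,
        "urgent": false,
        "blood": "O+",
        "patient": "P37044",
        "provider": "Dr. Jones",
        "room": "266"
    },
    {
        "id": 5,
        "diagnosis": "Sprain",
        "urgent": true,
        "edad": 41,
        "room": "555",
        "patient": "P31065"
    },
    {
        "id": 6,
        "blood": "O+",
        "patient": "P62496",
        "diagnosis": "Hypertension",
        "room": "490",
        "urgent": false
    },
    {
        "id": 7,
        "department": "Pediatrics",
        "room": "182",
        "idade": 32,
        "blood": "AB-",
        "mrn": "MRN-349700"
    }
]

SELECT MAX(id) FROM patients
7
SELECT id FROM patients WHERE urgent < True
[1, 2, 4, 6]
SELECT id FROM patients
[1, 2, 3, 4, 5, 6, 7]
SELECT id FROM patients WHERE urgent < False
[]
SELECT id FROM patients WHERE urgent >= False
[1, 2, 4, 5, 6]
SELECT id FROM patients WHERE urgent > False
[5]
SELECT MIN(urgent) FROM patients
False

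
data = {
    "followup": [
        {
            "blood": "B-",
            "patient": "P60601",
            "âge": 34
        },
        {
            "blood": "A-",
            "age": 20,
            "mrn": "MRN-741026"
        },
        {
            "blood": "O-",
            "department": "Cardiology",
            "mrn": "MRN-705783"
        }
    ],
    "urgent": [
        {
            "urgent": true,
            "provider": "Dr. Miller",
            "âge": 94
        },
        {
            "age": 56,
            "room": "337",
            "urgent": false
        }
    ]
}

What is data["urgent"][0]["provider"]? "Dr. Miller"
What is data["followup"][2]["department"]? "Cardiology"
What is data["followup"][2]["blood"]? "O-"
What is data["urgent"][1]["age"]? 56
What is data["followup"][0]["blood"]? "B-"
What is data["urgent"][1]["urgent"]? False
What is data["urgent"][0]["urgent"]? True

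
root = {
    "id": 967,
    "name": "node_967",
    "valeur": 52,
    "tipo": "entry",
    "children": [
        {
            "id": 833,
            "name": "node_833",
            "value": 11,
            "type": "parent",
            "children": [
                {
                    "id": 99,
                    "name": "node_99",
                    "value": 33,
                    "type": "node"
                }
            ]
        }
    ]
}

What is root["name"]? "node_967"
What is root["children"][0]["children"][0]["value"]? 33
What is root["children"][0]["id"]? 833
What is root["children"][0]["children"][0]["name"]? "node_99"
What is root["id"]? 967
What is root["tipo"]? "entry"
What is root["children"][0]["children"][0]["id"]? 99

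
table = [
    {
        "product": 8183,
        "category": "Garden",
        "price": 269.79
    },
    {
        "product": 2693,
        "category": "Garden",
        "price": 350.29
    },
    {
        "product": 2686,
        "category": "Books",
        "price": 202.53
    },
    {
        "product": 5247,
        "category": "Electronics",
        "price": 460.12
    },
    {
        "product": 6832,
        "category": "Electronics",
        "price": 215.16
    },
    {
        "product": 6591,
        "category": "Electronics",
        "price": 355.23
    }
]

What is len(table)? 6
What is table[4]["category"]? "Electronics"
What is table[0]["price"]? 269.79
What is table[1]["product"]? 2693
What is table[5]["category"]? "Electronics"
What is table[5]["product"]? 6591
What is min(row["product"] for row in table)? 2686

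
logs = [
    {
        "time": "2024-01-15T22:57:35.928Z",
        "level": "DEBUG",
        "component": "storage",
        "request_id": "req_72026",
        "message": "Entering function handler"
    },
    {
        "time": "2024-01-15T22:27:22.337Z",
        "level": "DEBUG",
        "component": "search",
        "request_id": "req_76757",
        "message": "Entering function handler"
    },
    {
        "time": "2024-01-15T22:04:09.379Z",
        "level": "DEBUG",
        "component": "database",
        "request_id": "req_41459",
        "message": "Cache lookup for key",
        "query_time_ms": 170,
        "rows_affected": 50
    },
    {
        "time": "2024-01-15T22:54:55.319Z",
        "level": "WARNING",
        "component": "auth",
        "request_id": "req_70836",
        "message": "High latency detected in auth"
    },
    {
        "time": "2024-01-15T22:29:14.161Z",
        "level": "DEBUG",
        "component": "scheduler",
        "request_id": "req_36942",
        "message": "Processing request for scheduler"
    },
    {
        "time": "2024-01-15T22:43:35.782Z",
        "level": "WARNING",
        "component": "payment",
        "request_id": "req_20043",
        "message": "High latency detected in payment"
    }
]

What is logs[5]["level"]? "WARNING"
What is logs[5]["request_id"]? "req_20043"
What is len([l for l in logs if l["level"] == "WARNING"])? 2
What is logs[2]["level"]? "DEBUG"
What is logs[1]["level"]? "DEBUG"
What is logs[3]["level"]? "WARNING"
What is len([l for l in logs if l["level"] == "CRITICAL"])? 0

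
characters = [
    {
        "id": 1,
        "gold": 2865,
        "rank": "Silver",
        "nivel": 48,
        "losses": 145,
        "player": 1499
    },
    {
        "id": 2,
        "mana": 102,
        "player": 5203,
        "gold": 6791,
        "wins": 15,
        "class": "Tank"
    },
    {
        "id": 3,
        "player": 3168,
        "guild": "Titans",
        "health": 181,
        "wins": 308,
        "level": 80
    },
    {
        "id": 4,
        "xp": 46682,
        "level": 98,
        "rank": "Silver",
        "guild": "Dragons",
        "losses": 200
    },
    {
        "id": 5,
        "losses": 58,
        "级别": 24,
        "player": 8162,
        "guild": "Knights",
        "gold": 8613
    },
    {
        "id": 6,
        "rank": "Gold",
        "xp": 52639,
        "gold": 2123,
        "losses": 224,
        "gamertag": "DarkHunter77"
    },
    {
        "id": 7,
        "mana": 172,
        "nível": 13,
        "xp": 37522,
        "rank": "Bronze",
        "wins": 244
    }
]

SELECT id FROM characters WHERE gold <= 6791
[1, 2, 6]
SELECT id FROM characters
[1, 2, 3, 4, 5, 6, 7]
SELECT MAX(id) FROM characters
7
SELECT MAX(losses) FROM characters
224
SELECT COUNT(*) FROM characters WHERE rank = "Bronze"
1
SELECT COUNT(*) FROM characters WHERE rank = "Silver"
2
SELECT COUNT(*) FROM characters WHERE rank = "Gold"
1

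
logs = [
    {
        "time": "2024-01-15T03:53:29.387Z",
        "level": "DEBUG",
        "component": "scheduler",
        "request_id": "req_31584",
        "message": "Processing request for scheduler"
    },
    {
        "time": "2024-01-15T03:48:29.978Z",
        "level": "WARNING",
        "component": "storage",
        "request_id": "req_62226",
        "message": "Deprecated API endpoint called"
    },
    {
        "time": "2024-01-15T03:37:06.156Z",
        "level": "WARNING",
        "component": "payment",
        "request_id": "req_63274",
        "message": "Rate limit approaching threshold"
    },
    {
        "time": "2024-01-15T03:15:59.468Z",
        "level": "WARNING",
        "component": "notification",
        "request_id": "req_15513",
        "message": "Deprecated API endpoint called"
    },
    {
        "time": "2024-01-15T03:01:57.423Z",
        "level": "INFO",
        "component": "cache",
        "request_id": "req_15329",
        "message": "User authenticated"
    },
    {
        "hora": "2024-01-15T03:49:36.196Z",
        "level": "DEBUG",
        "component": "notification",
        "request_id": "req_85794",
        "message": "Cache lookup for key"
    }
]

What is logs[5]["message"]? "Cache lookup for key"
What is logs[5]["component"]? "notification"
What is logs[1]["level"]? "WARNING"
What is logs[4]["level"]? "INFO"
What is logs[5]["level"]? "DEBUG"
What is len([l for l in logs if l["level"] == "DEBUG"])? 2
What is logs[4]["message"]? "User authenticated"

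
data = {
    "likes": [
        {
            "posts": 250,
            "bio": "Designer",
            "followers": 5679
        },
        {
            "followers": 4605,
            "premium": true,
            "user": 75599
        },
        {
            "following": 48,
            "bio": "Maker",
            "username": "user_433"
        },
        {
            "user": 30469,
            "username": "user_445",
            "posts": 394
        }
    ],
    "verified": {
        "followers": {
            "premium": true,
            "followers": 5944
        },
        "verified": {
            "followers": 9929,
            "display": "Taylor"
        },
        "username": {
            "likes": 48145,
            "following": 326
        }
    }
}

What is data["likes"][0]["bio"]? "Designer"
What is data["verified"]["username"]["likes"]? 48145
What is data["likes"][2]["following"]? 48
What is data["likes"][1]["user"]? 75599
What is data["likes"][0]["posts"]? 250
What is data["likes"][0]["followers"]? 5679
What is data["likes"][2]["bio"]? "Maker"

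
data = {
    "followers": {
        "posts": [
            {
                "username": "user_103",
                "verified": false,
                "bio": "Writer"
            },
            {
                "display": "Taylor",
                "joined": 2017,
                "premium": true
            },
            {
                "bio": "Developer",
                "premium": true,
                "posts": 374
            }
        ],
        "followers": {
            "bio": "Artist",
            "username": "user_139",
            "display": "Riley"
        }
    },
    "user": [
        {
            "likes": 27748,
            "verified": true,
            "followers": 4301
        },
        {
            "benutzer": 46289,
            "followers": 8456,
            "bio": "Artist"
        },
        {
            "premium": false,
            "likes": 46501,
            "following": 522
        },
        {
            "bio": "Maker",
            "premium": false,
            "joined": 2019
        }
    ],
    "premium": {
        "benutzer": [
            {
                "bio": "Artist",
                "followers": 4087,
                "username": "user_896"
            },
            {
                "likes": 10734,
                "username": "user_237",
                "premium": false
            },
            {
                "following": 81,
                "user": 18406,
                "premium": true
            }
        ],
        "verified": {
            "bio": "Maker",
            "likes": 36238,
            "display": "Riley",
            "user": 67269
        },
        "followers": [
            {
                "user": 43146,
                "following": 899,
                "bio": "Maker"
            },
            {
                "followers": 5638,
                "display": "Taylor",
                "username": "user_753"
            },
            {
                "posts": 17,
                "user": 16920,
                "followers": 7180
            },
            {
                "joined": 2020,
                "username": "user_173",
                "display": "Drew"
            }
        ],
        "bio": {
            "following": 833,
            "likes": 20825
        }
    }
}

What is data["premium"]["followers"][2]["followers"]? 7180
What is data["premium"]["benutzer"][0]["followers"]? 4087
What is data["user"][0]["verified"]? True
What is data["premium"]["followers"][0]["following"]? 899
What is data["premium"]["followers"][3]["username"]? "user_173"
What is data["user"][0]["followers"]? 4301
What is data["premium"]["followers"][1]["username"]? "user_753"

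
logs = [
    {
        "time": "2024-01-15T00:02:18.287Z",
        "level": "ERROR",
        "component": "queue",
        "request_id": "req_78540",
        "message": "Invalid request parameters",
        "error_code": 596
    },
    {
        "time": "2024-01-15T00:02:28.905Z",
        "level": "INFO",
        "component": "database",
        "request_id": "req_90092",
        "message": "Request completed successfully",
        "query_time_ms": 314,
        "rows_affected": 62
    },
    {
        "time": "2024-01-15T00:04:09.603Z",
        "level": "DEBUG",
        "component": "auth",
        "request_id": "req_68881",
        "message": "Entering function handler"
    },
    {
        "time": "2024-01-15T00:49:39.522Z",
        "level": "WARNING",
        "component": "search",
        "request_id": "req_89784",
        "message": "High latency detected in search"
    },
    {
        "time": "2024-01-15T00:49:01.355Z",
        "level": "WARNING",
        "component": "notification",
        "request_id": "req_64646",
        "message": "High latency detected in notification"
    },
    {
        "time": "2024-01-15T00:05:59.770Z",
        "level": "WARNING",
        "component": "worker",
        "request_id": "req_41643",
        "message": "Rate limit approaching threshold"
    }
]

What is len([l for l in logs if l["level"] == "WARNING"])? 3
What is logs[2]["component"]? "auth"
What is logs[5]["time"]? "2024-01-15T00:05:59.770Z"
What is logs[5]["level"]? "WARNING"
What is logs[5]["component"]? "worker"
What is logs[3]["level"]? "WARNING"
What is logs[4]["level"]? "WARNING"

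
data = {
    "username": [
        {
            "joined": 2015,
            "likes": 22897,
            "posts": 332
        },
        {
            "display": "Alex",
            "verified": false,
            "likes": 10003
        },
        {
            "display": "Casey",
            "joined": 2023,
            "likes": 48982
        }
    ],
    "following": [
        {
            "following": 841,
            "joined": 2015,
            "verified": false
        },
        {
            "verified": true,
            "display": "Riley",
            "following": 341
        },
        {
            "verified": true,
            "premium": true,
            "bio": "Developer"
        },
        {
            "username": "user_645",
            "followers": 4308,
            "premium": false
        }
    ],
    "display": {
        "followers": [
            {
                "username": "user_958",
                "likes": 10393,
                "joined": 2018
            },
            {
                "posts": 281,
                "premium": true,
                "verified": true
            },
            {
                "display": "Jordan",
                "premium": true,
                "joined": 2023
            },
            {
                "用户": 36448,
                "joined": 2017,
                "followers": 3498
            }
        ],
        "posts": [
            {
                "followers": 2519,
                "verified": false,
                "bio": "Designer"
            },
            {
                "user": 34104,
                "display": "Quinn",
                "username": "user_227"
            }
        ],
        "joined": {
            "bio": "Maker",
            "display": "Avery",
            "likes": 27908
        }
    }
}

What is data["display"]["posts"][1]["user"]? 34104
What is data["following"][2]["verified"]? True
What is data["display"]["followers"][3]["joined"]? 2017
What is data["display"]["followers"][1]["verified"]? True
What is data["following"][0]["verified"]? False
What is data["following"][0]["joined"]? 2015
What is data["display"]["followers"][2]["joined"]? 2023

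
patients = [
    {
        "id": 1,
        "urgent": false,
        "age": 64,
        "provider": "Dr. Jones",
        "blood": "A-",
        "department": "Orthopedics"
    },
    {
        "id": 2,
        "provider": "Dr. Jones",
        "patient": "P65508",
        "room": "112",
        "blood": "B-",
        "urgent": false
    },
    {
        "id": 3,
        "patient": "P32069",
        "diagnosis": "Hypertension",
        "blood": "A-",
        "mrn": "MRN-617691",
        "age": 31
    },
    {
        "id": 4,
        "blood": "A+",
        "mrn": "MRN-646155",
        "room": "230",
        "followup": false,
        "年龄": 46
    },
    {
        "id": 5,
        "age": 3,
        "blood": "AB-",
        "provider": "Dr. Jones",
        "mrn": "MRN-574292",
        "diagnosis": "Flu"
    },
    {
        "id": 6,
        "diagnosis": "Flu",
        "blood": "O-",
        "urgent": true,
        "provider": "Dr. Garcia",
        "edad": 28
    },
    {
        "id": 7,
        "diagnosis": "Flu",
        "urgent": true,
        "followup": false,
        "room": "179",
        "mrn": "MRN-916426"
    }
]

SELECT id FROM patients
[1, 2, 3, 4, 5, 6, 7]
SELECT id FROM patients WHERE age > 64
[]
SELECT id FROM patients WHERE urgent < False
[]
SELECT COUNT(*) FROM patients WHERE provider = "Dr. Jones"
3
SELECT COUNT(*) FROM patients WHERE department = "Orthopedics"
1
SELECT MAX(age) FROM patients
64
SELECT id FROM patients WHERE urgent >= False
[1, 2, 6, 7]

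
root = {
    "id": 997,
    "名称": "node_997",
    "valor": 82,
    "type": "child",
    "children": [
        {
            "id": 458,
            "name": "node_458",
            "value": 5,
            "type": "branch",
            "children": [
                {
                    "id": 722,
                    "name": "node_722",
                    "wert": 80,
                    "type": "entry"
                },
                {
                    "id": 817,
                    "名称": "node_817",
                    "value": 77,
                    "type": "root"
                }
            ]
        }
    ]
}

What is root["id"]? 997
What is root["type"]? "child"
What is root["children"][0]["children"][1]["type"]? "root"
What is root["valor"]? 82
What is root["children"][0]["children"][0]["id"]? 722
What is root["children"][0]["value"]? 5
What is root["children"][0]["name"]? "node_458"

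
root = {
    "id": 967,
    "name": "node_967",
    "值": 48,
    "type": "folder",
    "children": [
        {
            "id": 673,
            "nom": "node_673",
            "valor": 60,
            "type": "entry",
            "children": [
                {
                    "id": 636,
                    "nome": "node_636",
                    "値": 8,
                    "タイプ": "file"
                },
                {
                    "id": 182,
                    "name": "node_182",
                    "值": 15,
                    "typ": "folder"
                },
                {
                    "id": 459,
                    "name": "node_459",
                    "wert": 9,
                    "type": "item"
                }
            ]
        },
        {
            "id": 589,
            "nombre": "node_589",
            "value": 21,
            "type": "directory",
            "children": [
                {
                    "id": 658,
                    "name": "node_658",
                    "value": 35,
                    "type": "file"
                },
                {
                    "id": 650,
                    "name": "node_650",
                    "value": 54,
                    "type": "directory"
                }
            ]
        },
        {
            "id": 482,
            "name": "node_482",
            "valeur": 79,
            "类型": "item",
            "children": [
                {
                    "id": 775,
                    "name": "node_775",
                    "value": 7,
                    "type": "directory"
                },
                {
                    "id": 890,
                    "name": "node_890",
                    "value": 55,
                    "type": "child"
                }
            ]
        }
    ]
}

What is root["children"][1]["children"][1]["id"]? 650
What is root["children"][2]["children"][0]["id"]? 775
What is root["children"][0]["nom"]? "node_673"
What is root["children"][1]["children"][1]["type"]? "directory"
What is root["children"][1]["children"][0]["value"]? 35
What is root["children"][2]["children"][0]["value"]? 7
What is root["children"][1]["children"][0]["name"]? "node_658"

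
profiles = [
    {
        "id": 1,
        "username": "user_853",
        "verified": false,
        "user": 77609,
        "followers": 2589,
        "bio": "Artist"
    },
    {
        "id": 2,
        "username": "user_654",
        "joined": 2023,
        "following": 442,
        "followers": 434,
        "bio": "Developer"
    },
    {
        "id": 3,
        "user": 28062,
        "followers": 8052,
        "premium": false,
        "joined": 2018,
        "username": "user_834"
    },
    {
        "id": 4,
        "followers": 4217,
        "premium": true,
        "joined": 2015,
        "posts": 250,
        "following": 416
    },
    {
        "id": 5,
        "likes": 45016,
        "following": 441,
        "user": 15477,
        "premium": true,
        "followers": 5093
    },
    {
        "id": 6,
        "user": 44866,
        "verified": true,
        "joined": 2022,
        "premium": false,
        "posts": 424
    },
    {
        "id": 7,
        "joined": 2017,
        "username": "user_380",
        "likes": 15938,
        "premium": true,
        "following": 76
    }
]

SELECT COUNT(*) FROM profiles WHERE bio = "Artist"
1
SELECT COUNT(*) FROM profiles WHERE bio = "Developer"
1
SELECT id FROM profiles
[1, 2, 3, 4, 5, 6, 7]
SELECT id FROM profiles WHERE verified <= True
[1, 6]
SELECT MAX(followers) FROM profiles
8052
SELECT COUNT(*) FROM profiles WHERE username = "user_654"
1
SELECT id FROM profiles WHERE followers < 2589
[2]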